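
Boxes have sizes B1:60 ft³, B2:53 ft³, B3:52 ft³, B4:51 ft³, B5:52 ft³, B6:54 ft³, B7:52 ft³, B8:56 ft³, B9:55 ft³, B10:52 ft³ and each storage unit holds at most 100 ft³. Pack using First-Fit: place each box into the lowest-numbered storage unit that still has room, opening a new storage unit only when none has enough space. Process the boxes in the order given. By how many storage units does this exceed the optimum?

0

First-Fit: [60] [53] [52] [51] [52] [54] [52] [56] [55] [52] → 10 storage units.
10 boxes exceed 50 ft³ (half the capacity), and no two of those can share a storage unit, so at least 10 storage units are needed.
So 10 is already optimal.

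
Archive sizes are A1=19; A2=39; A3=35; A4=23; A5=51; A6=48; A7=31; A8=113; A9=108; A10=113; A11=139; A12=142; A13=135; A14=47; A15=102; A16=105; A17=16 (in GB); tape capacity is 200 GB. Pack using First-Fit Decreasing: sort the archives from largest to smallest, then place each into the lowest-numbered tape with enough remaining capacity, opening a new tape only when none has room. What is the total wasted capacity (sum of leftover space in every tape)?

334

Sorted descending: 142, 139, 135, 113, 113, 108, 105, 102, 51, 48, 47, 39, 35, 31, 23, 19, 16.
Put 142 GB in tape 1; 58 GB remain.
Put 139 GB in tape 2; 61 GB remain.
Put 135 GB in tape 3; 65 GB remain.
Put 113 GB in tape 4; 87 GB remain.
Put 113 GB in tape 5; 87 GB remain.
Put 108 GB in tape 6; 92 GB remain.
Put 105 GB in tape 7; 95 GB remain.
Put 102 GB in tape 8; 98 GB remain.
Put 51 GB in tape 1; 7 GB remain.
Put 48 GB in tape 2; 13 GB remain.
Put 47 GB in tape 3; 18 GB remain.
Put 39 GB in tape 4; 48 GB remain.
Put 35 GB in tape 4; 13 GB remain.
Put 31 GB in tape 5; 56 GB remain.
Put 23 GB in tape 5; 33 GB remain.
Put 19 GB in tape 5; 14 GB remain.
Put 16 GB in tape 3; 2 GB remain.
8 tapes × 200 GB = 1600 GB; used 1266 GB; unused 334 GB.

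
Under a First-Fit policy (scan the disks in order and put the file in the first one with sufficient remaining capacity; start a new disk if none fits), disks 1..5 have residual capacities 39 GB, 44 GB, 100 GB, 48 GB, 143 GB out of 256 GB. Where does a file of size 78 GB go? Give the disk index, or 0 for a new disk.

3

Disks with room: disk 3 (100 GB), disk 5 (143 GB).
The first with room is disk 3.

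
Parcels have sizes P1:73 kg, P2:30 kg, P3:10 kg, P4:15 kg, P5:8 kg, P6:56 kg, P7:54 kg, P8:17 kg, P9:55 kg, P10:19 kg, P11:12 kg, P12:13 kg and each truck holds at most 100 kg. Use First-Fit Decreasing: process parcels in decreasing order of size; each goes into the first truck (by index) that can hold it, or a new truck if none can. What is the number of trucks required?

4

Sorted descending: 73, 56, 55, 54, 30, 19, 17, 15, 13, 12, 10, 8.
73 kg → truck 1 (remaining 27 kg)
56 kg → truck 2 (remaining 44 kg)
55 kg → truck 3 (remaining 45 kg)
54 kg → truck 4 (remaining 46 kg)
30 kg → truck 2 (remaining 14 kg)
19 kg → truck 1 (remaining 8 kg)
17 kg → truck 3 (remaining 28 kg)
15 kg → truck 3 (remaining 13 kg)
13 kg → truck 2 (remaining 1 kg)
12 kg → truck 3 (remaining 1 kg)
10 kg → truck 4 (remaining 36 kg)
8 kg → truck 1 (remaining 0 kg)
Final trucks: [73,19,8] [56,30,13] [55,17,15,12] [54,10].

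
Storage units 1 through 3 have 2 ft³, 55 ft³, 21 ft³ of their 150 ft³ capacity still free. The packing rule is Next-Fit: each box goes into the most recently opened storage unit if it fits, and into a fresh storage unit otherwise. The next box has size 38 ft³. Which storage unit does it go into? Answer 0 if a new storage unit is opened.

0

Next-Fit only looks at storage unit 3, which has 21 ft³ free.
38 ft³ does not fit, so a new storage unit is opened.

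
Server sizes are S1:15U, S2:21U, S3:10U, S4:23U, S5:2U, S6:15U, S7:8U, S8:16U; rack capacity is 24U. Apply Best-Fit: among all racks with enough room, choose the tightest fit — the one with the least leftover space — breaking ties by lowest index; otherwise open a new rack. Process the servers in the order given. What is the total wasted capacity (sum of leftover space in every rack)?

34

rack 1: place S1 (15U), 9U left
rack 2: place S2 (21U), 3U left
rack 3: place S3 (10U), 14U left
rack 4: place S4 (23U), 1U left
rack 2: place S5 (2U), 1U left
rack 5: place S6 (15U), 9U left
rack 1: place S7 (8U), 1U left
rack 6: place S8 (16U), 8U left
6 racks × 24U = 144U; used 110U; unused 34U.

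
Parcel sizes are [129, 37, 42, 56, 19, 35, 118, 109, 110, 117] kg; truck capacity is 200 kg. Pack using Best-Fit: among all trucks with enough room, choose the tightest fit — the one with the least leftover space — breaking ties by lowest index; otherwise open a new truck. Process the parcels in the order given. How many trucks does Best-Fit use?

6 trucks

129 kg → truck 1 (remaining 71 kg)
37 kg → truck 1 (remaining 34 kg)
42 kg → truck 2 (remaining 158 kg)
56 kg → truck 2 (remaining 102 kg)
19 kg → truck 1 (remaining 15 kg)
35 kg → truck 2 (remaining 67 kg)
118 kg → truck 3 (remaining 82 kg)
109 kg → truck 4 (remaining 91 kg)
110 kg → truck 5 (remaining 90 kg)
117 kg → truck 6 (remaining 83 kg)
Final trucks: [129,37,19] [42,56,35] [118] [109] [110] [117].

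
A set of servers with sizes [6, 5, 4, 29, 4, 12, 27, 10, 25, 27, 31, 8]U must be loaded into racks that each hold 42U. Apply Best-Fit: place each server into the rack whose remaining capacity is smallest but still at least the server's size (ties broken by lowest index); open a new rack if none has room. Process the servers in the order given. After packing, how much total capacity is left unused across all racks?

64

Put 6U in rack 1; 36U remain.
Put 5U in rack 1; 31U remain.
Put 4U in rack 1; 27U remain.
Put 29U in rack 2; 13U remain.
Put 4U in rack 2; 9U remain.
Put 12U in rack 1; 15U remain.
Put 27U in rack 3; 15U remain.
Put 10U in rack 1; 5U remain.
Put 25U in rack 4; 17U remain.
Put 27U in rack 5; 15U remain.
Put 31U in rack 6; 11U remain.
Put 8U in rack 2; 1U remain.
6 racks × 42U = 252U; used 188U; unused 64U.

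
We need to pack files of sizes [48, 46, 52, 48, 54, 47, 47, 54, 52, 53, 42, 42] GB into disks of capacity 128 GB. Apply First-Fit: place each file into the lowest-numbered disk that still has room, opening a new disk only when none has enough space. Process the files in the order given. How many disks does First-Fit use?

Put 48 GB in disk 1; 80 GB remain.
Put 46 GB in disk 1; 34 GB remain.
Put 52 GB in disk 2; 76 GB remain.
Put 48 GB in disk 2; 28 GB remain.
Put 54 GB in disk 3; 74 GB remain.
Put 47 GB in disk 3; 27 GB remain.
Put 47 GB in disk 4; 81 GB remain.
Put 54 GB in disk 4; 27 GB remain.
Put 52 GB in disk 5; 76 GB remain.
Put 53 GB in disk 5; 23 GB remain.
Put 42 GB in disk 6; 86 GB remain.
Put 42 GB in disk 6; 44 GB remain.

6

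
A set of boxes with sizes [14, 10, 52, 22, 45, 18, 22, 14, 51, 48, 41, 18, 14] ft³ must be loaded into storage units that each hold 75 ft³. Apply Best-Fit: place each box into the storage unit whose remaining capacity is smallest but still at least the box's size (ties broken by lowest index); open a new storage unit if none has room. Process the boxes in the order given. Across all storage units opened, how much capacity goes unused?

14 ft³ → storage unit 1 (remaining 61 ft³)
10 ft³ → storage unit 1 (remaining 51 ft³)
52 ft³ → storage unit 2 (remaining 23 ft³)
22 ft³ → storage unit 2 (remaining 1 ft³)
45 ft³ → storage unit 1 (remaining 6 ft³)
18 ft³ → storage unit 3 (remaining 57 ft³)
22 ft³ → storage unit 3 (remaining 35 ft³)
14 ft³ → storage unit 3 (remaining 21 ft³)
51 ft³ → storage unit 4 (remaining 24 ft³)
48 ft³ → storage unit 5 (remaining 27 ft³)
41 ft³ → storage unit 6 (remaining 34 ft³)
18 ft³ → storage unit 3 (remaining 3 ft³)
14 ft³ → storage unit 4 (remaining 10 ft³)
6 storage units × 75 ft³ = 450 ft³; used 369 ft³; unused 81 ft³.

81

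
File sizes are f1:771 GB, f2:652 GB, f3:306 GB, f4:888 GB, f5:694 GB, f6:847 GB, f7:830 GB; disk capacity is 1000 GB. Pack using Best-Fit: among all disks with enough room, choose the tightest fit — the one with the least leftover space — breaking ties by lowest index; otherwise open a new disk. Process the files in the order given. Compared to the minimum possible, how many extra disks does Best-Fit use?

Best-Fit: [771] [652,306] [888] [694] [847] [830] → 6 disks.
6 files exceed 500 GB (half the capacity), and no two of those can share a disk, so at least 6 disks are needed.
So 6 is already optimal.

0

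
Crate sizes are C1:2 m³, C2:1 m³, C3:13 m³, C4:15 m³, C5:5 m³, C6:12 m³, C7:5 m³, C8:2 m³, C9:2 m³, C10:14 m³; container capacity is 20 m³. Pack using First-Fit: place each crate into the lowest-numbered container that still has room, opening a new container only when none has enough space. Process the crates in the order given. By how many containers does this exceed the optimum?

0

First-Fit: [2,1,13,2,2] [15,5] [12,5] [14] → 4 containers.
Total size 71 m³; any packing needs at least ⌈71/20⌉ = 4 containers.
So 4 is already optimal.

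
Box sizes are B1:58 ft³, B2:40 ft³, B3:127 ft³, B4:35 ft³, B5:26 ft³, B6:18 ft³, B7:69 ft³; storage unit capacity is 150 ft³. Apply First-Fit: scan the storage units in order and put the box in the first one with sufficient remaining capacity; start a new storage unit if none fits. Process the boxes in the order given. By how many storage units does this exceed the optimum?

0

First-Fit: [58,40,35] [127,18] [26,69] → 3 storage units.
Total size 373 ft³; any packing needs at least ⌈373/150⌉ = 3 storage units.
So 3 is already optimal.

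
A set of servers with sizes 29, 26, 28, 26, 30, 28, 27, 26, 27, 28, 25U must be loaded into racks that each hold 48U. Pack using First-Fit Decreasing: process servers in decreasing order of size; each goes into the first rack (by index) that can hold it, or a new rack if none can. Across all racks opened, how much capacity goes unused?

228

Sorted descending: 30, 29, 28, 28, 28, 27, 27, 26, 26, 26, 25.
30U → rack 1 (remaining 18U)
29U → rack 2 (remaining 19U)
28U → rack 3 (remaining 20U)
28U → rack 4 (remaining 20U)
28U → rack 5 (remaining 20U)
27U → rack 6 (remaining 21U)
27U → rack 7 (remaining 21U)
26U → rack 8 (remaining 22U)
26U → rack 9 (remaining 22U)
26U → rack 10 (remaining 22U)
25U → rack 11 (remaining 23U)
11 racks × 48U = 528U; used 300U; unused 228U.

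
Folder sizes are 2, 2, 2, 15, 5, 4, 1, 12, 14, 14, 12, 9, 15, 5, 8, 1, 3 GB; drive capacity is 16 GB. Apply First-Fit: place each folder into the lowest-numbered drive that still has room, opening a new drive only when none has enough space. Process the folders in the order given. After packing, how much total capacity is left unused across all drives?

20

2 GB → drive 1 (remaining 14 GB)
2 GB → drive 1 (remaining 12 GB)
2 GB → drive 1 (remaining 10 GB)
15 GB → drive 2 (remaining 1 GB)
5 GB → drive 1 (remaining 5 GB)
4 GB → drive 1 (remaining 1 GB)
1 GB → drive 1 (remaining 0 GB)
12 GB → drive 3 (remaining 4 GB)
14 GB → drive 4 (remaining 2 GB)
14 GB → drive 5 (remaining 2 GB)
12 GB → drive 6 (remaining 4 GB)
9 GB → drive 7 (remaining 7 GB)
15 GB → drive 8 (remaining 1 GB)
5 GB → drive 7 (remaining 2 GB)
8 GB → drive 9 (remaining 8 GB)
1 GB → drive 2 (remaining 0 GB)
3 GB → drive 3 (remaining 1 GB)
9 drives × 16 GB = 144 GB; used 124 GB; unused 20 GB.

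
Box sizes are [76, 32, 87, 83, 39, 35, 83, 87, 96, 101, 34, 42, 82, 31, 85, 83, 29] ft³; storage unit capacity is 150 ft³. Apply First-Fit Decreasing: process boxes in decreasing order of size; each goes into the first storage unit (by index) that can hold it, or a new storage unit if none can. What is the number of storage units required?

Sorted descending: 101, 96, 87, 87, 85, 83, 83, 83, 82, 76, 42, 39, 35, 34, 32, 31, 29.
Put 101 ft³ in storage unit 1; 49 ft³ remain.
Put 96 ft³ in storage unit 2; 54 ft³ remain.
Put 87 ft³ in storage unit 3; 63 ft³ remain.
Put 87 ft³ in storage unit 4; 63 ft³ remain.
Put 85 ft³ in storage unit 5; 65 ft³ remain.
Put 83 ft³ in storage unit 6; 67 ft³ remain.
Put 83 ft³ in storage unit 7; 67 ft³ remain.
Put 83 ft³ in storage unit 8; 67 ft³ remain.
Put 82 ft³ in storage unit 9; 68 ft³ remain.
Put 76 ft³ in storage unit 10; 74 ft³ remain.
Put 42 ft³ in storage unit 1; 7 ft³ remain.
Put 39 ft³ in storage unit 2; 15 ft³ remain.
Put 35 ft³ in storage unit 3; 28 ft³ remain.
Put 34 ft³ in storage unit 4; 29 ft³ remain.
Put 32 ft³ in storage unit 5; 33 ft³ remain.
Put 31 ft³ in storage unit 5; 2 ft³ remain.
Put 29 ft³ in storage unit 4; 0 ft³ remain.

10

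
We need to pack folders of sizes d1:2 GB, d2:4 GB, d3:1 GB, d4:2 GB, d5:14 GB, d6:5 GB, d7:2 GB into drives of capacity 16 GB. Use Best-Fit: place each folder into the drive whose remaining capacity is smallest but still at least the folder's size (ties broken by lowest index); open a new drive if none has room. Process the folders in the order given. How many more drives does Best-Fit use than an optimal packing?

0

Best-Fit: [2,4,1,2,5,2] [14] → 2 drives.
Total size 30 GB; any packing needs at least ⌈30/16⌉ = 2 drives.
So 2 is already optimal.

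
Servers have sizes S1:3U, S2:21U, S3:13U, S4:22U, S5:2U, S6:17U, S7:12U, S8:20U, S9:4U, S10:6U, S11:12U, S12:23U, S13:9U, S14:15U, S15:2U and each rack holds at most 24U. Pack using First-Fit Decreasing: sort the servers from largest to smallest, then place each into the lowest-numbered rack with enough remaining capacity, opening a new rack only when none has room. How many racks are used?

8 racks

Sorted descending: 23, 22, 21, 20, 17, 15, 13, 12, 12, 9, 6, 4, 3, 2, 2.
23U → rack 1 (remaining 1U)
22U → rack 2 (remaining 2U)
21U → rack 3 (remaining 3U)
20U → rack 4 (remaining 4U)
17U → rack 5 (remaining 7U)
15U → rack 6 (remaining 9U)
13U → rack 7 (remaining 11U)
12U → rack 8 (remaining 12U)
12U → rack 8 (remaining 0U)
9U → rack 6 (remaining 0U)
6U → rack 5 (remaining 1U)
4U → rack 4 (remaining 0U)
3U → rack 3 (remaining 0U)
2U → rack 2 (remaining 0U)
2U → rack 7 (remaining 9U)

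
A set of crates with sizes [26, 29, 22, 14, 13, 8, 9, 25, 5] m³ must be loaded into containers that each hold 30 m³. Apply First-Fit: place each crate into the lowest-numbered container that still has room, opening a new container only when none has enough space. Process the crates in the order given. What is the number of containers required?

Put 26 m³ in container 1; 4 m³ remain.
Put 29 m³ in container 2; 1 m³ remain.
Put 22 m³ in container 3; 8 m³ remain.
Put 14 m³ in container 4; 16 m³ remain.
Put 13 m³ in container 4; 3 m³ remain.
Put 8 m³ in container 3; 0 m³ remain.
Put 9 m³ in container 5; 21 m³ remain.
Put 25 m³ in container 6; 5 m³ remain.
Put 5 m³ in container 5; 16 m³ remain.
Final containers: [26] [29] [22,8] [14,13] [9,5] [25].

6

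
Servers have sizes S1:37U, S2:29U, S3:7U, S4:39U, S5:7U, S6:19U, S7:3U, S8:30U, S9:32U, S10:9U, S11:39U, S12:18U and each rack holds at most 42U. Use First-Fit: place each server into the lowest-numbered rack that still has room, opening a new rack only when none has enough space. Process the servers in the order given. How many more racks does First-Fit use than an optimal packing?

1

First-Fit: [37,3] [29,7] [39] [7,19,9] [30] [32] [39] [18] → 8 racks.
Total size 269U; any packing needs at least ⌈269/42⌉ = 7 racks.
An optimal packing achieves that bound: [39,3] [39] [37] [32,9] [30,7] [29,7] [19,18] → 7 racks.
Excess: 8 − 7 = 1.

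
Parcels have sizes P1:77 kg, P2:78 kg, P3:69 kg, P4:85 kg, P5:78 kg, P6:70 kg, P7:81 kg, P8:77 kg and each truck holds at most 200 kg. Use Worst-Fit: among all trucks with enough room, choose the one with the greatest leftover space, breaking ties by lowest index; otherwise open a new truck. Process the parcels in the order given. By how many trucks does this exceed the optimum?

Worst-Fit: [77,78] [69,85] [78,70] [81,77] → 4 trucks.
Total size 615 kg; any packing needs at least ⌈615/200⌉ = 4 trucks.
So 4 is already optimal.

0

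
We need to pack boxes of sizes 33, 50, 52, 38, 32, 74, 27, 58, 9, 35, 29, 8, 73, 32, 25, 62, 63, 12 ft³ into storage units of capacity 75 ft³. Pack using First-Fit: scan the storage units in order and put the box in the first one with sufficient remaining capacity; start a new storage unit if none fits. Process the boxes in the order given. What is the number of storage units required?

11 storage units

33 ft³ → storage unit 1 (remaining 42 ft³)
50 ft³ → storage unit 2 (remaining 25 ft³)
52 ft³ → storage unit 3 (remaining 23 ft³)
38 ft³ → storage unit 1 (remaining 4 ft³)
32 ft³ → storage unit 4 (remaining 43 ft³)
74 ft³ → storage unit 5 (remaining 1 ft³)
27 ft³ → storage unit 4 (remaining 16 ft³)
58 ft³ → storage unit 6 (remaining 17 ft³)
9 ft³ → storage unit 2 (remaining 16 ft³)
35 ft³ → storage unit 7 (remaining 40 ft³)
29 ft³ → storage unit 7 (remaining 11 ft³)
8 ft³ → storage unit 2 (remaining 8 ft³)
73 ft³ → storage unit 8 (remaining 2 ft³)
32 ft³ → storage unit 9 (remaining 43 ft³)
25 ft³ → storage unit 9 (remaining 18 ft³)
62 ft³ → storage unit 10 (remaining 13 ft³)
63 ft³ → storage unit 11 (remaining 12 ft³)
12 ft³ → storage unit 3 (remaining 11 ft³)
Final storage units: [33,38] [50,9,8] [52,12] [32,27] [74] [58] [35,29] [73] [32,25] [62] [63].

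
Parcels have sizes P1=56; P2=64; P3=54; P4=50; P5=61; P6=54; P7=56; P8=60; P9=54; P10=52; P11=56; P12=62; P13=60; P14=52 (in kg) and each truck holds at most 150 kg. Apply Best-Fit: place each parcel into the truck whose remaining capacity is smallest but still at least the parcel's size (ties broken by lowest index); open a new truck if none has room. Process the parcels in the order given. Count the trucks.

7 trucks

P1 (56 kg) → truck 1 (remaining 94 kg)
P2 (64 kg) → truck 1 (remaining 30 kg)
P3 (54 kg) → truck 2 (remaining 96 kg)
P4 (50 kg) → truck 2 (remaining 46 kg)
P5 (61 kg) → truck 3 (remaining 89 kg)
P6 (54 kg) → truck 3 (remaining 35 kg)
P7 (56 kg) → truck 4 (remaining 94 kg)
P8 (60 kg) → truck 4 (remaining 34 kg)
P9 (54 kg) → truck 5 (remaining 96 kg)
P10 (52 kg) → truck 5 (remaining 44 kg)
P11 (56 kg) → truck 6 (remaining 94 kg)
P12 (62 kg) → truck 6 (remaining 32 kg)
P13 (60 kg) → truck 7 (remaining 90 kg)
P14 (52 kg) → truck 7 (remaining 38 kg)
Final trucks: [56,64] [54,50] [61,54] [56,60] [54,52] [56,62] [60,52].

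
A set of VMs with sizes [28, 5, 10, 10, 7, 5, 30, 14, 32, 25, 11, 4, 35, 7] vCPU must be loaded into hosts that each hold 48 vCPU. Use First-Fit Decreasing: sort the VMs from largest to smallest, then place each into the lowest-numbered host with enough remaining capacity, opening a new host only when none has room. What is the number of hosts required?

Sorted descending: 35, 32, 30, 28, 25, 14, 11, 10, 10, 7, 7, 5, 5, 4.
host 1: place 35 vCPU, 13 vCPU left
host 2: place 32 vCPU, 16 vCPU left
host 3: place 30 vCPU, 18 vCPU left
host 4: place 28 vCPU, 20 vCPU left
host 5: place 25 vCPU, 23 vCPU left
host 2: place 14 vCPU, 2 vCPU left
host 1: place 11 vCPU, 2 vCPU left
host 3: place 10 vCPU, 8 vCPU left
host 4: place 10 vCPU, 10 vCPU left
host 3: place 7 vCPU, 1 vCPU left
host 4: place 7 vCPU, 3 vCPU left
host 5: place 5 vCPU, 18 vCPU left
host 5: place 5 vCPU, 13 vCPU left
host 5: place 4 vCPU, 9 vCPU left
Final hosts: [35,11] [32,14] [30,10,7] [28,10,7] [25,5,5,4].

5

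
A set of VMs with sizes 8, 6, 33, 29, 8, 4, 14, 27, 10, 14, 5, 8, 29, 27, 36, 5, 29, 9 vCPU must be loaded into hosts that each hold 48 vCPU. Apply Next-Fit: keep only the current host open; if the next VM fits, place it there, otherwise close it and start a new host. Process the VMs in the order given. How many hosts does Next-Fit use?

host 1: place 8 vCPU, 40 vCPU left
host 1: place 6 vCPU, 34 vCPU left
host 1: place 33 vCPU, 1 vCPU left
host 2: place 29 vCPU, 19 vCPU left
host 2: place 8 vCPU, 11 vCPU left
host 2: place 4 vCPU, 7 vCPU left
host 3: place 14 vCPU, 34 vCPU left
host 3: place 27 vCPU, 7 vCPU left
host 4: place 10 vCPU, 38 vCPU left
host 4: place 14 vCPU, 24 vCPU left
host 4: place 5 vCPU, 19 vCPU left
host 4: place 8 vCPU, 11 vCPU left
host 5: place 29 vCPU, 19 vCPU left
host 6: place 27 vCPU, 21 vCPU left
host 7: place 36 vCPU, 12 vCPU left
host 7: place 5 vCPU, 7 vCPU left
host 8: place 29 vCPU, 19 vCPU left
host 8: place 9 vCPU, 10 vCPU left
Final hosts: [8,6,33] [29,8,4] [14,27] [10,14,5,8] [29] [27] [36,5] [29,9].

8 hosts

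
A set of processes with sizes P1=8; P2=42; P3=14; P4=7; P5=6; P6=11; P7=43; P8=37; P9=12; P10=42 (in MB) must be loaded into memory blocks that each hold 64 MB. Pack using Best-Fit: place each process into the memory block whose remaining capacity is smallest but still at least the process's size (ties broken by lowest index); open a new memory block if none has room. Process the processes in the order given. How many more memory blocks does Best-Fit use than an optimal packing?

Best-Fit: [8,42,14] [7,6,11,37] [43,12] [42] → 4 memory blocks.
Total size 222 MB; any packing needs at least ⌈222/64⌉ = 4 memory blocks.
So 4 is already optimal.

0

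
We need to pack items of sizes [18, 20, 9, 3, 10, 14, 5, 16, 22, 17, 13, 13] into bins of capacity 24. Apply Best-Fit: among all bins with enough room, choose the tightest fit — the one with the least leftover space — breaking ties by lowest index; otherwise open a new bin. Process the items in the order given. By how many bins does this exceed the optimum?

Best-Fit: [18] [20,3] [9,10,5] [14] [16] [22] [17] [13] [13] → 9 bins.
8 items exceed 12 (half the capacity), and no two of those can share a bin, so at least 8 bins are needed.
An optimal packing achieves that bound: [22] [20,3] [18,5] [17] [16] [14,10] [13,9] [13] → 8 bins.
Excess: 9 − 8 = 1.

1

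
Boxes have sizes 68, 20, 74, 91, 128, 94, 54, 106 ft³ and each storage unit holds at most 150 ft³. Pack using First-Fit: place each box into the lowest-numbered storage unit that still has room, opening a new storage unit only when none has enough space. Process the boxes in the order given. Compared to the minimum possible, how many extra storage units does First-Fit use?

1

First-Fit: [68,20,54] [74] [91] [128] [94] [106] → 6 storage units.
Total size 635 ft³; any packing needs at least ⌈635/150⌉ = 5 storage units.
An optimal packing achieves that bound: [128,20] [106] [94,54] [91] [74,68] → 5 storage units.
Excess: 6 − 5 = 1.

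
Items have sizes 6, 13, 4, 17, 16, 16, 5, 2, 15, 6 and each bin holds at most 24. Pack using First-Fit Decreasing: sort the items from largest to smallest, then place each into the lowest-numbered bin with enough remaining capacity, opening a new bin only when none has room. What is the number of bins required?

5

Sorted descending: 17, 16, 16, 15, 13, 6, 6, 5, 4, 2.
bin 1: place 17, 7 left
bin 2: place 16, 8 left
bin 3: place 16, 8 left
bin 4: place 15, 9 left
bin 5: place 13, 11 left
bin 1: place 6, 1 left
bin 2: place 6, 2 left
bin 3: place 5, 3 left
bin 4: place 4, 5 left
bin 2: place 2, 0 left
Final bins: [17,6] [16,6,2] [16,5] [15,4] [13].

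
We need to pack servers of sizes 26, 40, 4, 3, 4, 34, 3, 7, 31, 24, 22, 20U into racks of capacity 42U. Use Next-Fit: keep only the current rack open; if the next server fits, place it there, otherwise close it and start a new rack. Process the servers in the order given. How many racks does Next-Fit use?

7 racks

Put 26U in rack 1; 16U remain.
Put 40U in rack 2; 2U remain.
Put 4U in rack 3; 38U remain.
Put 3U in rack 3; 35U remain.
Put 4U in rack 3; 31U remain.
Put 34U in rack 4; 8U remain.
Put 3U in rack 4; 5U remain.
Put 7U in rack 5; 35U remain.
Put 31U in rack 5; 4U remain.
Put 24U in rack 6; 18U remain.
Put 22U in rack 7; 20U remain.
Put 20U in rack 7; 0U remain.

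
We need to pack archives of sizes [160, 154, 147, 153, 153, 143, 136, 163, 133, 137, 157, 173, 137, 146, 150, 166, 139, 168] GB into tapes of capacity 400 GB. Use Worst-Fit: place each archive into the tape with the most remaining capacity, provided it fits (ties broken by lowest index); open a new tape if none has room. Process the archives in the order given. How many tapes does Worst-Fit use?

Put 160 GB in tape 1; 240 GB remain.
Put 154 GB in tape 1; 86 GB remain.
Put 147 GB in tape 2; 253 GB remain.
Put 153 GB in tape 2; 100 GB remain.
Put 153 GB in tape 3; 247 GB remain.
Put 143 GB in tape 3; 104 GB remain.
Put 136 GB in tape 4; 264 GB remain.
Put 163 GB in tape 4; 101 GB remain.
Put 133 GB in tape 5; 267 GB remain.
Put 137 GB in tape 5; 130 GB remain.
Put 157 GB in tape 6; 243 GB remain.
Put 173 GB in tape 6; 70 GB remain.
Put 137 GB in tape 7; 263 GB remain.
Put 146 GB in tape 7; 117 GB remain.
Put 150 GB in tape 8; 250 GB remain.
Put 166 GB in tape 8; 84 GB remain.
Put 139 GB in tape 9; 261 GB remain.
Put 168 GB in tape 9; 93 GB remain.

9 tapes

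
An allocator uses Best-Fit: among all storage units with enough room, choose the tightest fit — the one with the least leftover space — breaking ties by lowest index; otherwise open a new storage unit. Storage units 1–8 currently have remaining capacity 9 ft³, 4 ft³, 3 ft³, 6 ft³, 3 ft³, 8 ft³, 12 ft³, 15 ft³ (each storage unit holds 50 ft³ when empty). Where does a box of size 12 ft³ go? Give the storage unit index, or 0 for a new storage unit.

Storage units with room: storage unit 7 (12 ft³), storage unit 8 (15 ft³).
Tightest fit is storage unit 7 with 12 ft³ free.

7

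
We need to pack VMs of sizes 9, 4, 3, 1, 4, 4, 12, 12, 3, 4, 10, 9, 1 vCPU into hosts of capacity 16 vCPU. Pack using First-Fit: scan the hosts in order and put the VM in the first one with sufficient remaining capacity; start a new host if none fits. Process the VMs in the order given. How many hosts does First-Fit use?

6 hosts

Put 9 vCPU in host 1; 7 vCPU remain.
Put 4 vCPU in host 1; 3 vCPU remain.
Put 3 vCPU in host 1; 0 vCPU remain.
Put 1 vCPU in host 2; 15 vCPU remain.
Put 4 vCPU in host 2; 11 vCPU remain.
Put 4 vCPU in host 2; 7 vCPU remain.
Put 12 vCPU in host 3; 4 vCPU remain.
Put 12 vCPU in host 4; 4 vCPU remain.
Put 3 vCPU in host 2; 4 vCPU remain.
Put 4 vCPU in host 2; 0 vCPU remain.
Put 10 vCPU in host 5; 6 vCPU remain.
Put 9 vCPU in host 6; 7 vCPU remain.
Put 1 vCPU in host 3; 3 vCPU remain.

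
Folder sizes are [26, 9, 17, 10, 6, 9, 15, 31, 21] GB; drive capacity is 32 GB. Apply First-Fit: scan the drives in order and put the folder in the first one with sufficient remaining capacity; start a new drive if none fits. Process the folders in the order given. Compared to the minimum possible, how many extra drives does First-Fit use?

1

First-Fit: [26,6] [9,17] [10,9] [15] [31] [21] → 6 drives.
Total size 144 GB; any packing needs at least ⌈144/32⌉ = 5 drives.
An optimal packing achieves that bound: [31] [26,6] [21,10] [17,15] [9,9] → 5 drives.
Excess: 6 − 5 = 1.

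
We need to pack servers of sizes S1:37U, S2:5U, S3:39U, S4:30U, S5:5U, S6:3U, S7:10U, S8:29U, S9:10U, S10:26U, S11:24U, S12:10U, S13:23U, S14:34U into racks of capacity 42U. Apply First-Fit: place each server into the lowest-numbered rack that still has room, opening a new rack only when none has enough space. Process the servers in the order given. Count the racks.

rack 1: place S1 (37U), 5U left
rack 1: place S2 (5U), 0U left
rack 2: place S3 (39U), 3U left
rack 3: place S4 (30U), 12U left
rack 3: place S5 (5U), 7U left
rack 2: place S6 (3U), 0U left
rack 4: place S7 (10U), 32U left
rack 4: place S8 (29U), 3U left
rack 5: place S9 (10U), 32U left
rack 5: place S10 (26U), 6U left
rack 6: place S11 (24U), 18U left
rack 6: place S12 (10U), 8U left
rack 7: place S13 (23U), 19U left
rack 8: place S14 (34U), 8U left
Final racks: [37,5] [39,3] [30,5] [10,29] [10,26] [24,10] [23] [34].

8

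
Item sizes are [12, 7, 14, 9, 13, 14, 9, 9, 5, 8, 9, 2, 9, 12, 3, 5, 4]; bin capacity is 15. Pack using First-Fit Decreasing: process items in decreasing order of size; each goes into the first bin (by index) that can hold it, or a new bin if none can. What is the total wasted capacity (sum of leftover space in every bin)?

21

Sorted descending: 14, 14, 13, 12, 12, 9, 9, 9, 9, 9, 8, 7, 5, 5, 4, 3, 2.
14 → bin 1 (remaining 1)
14 → bin 2 (remaining 1)
13 → bin 3 (remaining 2)
12 → bin 4 (remaining 3)
12 → bin 5 (remaining 3)
9 → bin 6 (remaining 6)
9 → bin 7 (remaining 6)
9 → bin 8 (remaining 6)
9 → bin 9 (remaining 6)
9 → bin 10 (remaining 6)
8 → bin 11 (remaining 7)
7 → bin 11 (remaining 0)
5 → bin 6 (remaining 1)
5 → bin 7 (remaining 1)
4 → bin 8 (remaining 2)
3 → bin 4 (remaining 0)
2 → bin 3 (remaining 0)
11 bins × 15 = 165; used 144; unused 21.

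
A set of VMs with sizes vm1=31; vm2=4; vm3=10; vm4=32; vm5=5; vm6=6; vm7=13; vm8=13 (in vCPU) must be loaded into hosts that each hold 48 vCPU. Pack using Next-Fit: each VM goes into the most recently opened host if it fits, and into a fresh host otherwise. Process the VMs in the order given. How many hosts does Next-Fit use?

3

vm1 (31 vCPU) → host 1 (remaining 17 vCPU)
vm2 (4 vCPU) → host 1 (remaining 13 vCPU)
vm3 (10 vCPU) → host 1 (remaining 3 vCPU)
vm4 (32 vCPU) → host 2 (remaining 16 vCPU)
vm5 (5 vCPU) → host 2 (remaining 11 vCPU)
vm6 (6 vCPU) → host 2 (remaining 5 vCPU)
vm7 (13 vCPU) → host 3 (remaining 35 vCPU)
vm8 (13 vCPU) → host 3 (remaining 22 vCPU)
Final hosts: [31,4,10] [32,5,6] [13,13].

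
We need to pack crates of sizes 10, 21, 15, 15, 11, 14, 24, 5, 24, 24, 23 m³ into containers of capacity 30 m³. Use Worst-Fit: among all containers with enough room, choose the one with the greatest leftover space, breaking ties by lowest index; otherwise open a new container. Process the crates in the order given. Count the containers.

8

container 1: place 10 m³, 20 m³ left
container 2: place 21 m³, 9 m³ left
container 1: place 15 m³, 5 m³ left
container 3: place 15 m³, 15 m³ left
container 3: place 11 m³, 4 m³ left
container 4: place 14 m³, 16 m³ left
container 5: place 24 m³, 6 m³ left
container 4: place 5 m³, 11 m³ left
container 6: place 24 m³, 6 m³ left
container 7: place 24 m³, 6 m³ left
container 8: place 23 m³, 7 m³ left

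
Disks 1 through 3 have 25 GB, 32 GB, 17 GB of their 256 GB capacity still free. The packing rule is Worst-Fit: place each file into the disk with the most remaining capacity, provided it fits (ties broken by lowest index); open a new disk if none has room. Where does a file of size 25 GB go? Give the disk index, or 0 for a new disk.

Disks with room: disk 1 (25 GB), disk 2 (32 GB).
Most room is disk 2 with 32 GB free.

2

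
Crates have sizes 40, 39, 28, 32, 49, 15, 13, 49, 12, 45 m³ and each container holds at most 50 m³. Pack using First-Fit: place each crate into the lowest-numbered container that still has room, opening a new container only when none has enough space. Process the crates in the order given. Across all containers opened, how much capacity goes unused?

78

40 m³ → container 1 (remaining 10 m³)
39 m³ → container 2 (remaining 11 m³)
28 m³ → container 3 (remaining 22 m³)
32 m³ → container 4 (remaining 18 m³)
49 m³ → container 5 (remaining 1 m³)
15 m³ → container 3 (remaining 7 m³)
13 m³ → container 4 (remaining 5 m³)
49 m³ → container 6 (remaining 1 m³)
12 m³ → container 7 (remaining 38 m³)
45 m³ → container 8 (remaining 5 m³)
8 containers × 50 m³ = 400 m³; used 322 m³; unused 78 m³.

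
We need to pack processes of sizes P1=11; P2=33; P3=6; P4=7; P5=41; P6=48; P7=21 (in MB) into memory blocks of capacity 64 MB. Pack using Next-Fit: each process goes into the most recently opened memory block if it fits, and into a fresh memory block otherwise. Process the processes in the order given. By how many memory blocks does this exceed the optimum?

1

Next-Fit: [11,33,6,7] [41] [48] [21] → 4 memory blocks.
Total size 167 MB; any packing needs at least ⌈167/64⌉ = 3 memory blocks.
An optimal packing achieves that bound: [48,11] [41,21] [33,7,6] → 3 memory blocks.
Excess: 4 − 3 = 1.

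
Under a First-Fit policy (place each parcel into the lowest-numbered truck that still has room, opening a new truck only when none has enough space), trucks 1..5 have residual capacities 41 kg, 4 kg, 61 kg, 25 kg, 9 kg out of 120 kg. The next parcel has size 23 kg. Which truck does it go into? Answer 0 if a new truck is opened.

Trucks with room: truck 1 (41 kg), truck 3 (61 kg), truck 4 (25 kg).
The first with room is truck 1.

1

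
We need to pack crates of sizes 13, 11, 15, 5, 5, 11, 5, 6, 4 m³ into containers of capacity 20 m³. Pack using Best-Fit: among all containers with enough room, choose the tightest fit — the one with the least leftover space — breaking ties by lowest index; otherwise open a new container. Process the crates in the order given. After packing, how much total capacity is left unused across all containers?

container 1: place 13 m³, 7 m³ left
container 2: place 11 m³, 9 m³ left
container 3: place 15 m³, 5 m³ left
container 3: place 5 m³, 0 m³ left
container 1: place 5 m³, 2 m³ left
container 4: place 11 m³, 9 m³ left
container 2: place 5 m³, 4 m³ left
container 4: place 6 m³, 3 m³ left
container 2: place 4 m³, 0 m³ left
4 containers × 20 m³ = 80 m³; used 75 m³; unused 5 m³.

5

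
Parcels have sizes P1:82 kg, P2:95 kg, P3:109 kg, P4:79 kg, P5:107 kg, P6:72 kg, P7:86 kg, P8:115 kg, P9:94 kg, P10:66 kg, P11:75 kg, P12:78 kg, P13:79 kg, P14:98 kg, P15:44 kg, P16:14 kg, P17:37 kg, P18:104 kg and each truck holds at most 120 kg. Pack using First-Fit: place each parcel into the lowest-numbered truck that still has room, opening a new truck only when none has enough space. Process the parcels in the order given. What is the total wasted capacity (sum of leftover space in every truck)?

366

Put P1 (82 kg) in truck 1; 38 kg remain.
Put P2 (95 kg) in truck 2; 25 kg remain.
Put P3 (109 kg) in truck 3; 11 kg remain.
Put P4 (79 kg) in truck 4; 41 kg remain.
Put P5 (107 kg) in truck 5; 13 kg remain.
Put P6 (72 kg) in truck 6; 48 kg remain.
Put P7 (86 kg) in truck 7; 34 kg remain.
Put P8 (115 kg) in truck 8; 5 kg remain.
Put P9 (94 kg) in truck 9; 26 kg remain.
Put P10 (66 kg) in truck 10; 54 kg remain.
Put P11 (75 kg) in truck 11; 45 kg remain.
Put P12 (78 kg) in truck 12; 42 kg remain.
Put P13 (79 kg) in truck 13; 41 kg remain.
Put P14 (98 kg) in truck 14; 22 kg remain.
Put P15 (44 kg) in truck 6; 4 kg remain.
Put P16 (14 kg) in truck 1; 24 kg remain.
Put P17 (37 kg) in truck 4; 4 kg remain.
Put P18 (104 kg) in truck 15; 16 kg remain.
15 trucks × 120 kg = 1800 kg; used 1434 kg; unused 366 kg.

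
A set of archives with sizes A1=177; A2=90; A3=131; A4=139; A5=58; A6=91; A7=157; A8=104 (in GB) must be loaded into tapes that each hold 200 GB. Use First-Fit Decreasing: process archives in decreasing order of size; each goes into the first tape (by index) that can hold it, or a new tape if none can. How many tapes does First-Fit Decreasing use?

Sorted descending: 177, 157, 139, 131, 104, 91, 90, 58.
tape 1: place 177 GB, 23 GB left
tape 2: place 157 GB, 43 GB left
tape 3: place 139 GB, 61 GB left
tape 4: place 131 GB, 69 GB left
tape 5: place 104 GB, 96 GB left
tape 5: place 91 GB, 5 GB left
tape 6: place 90 GB, 110 GB left
tape 3: place 58 GB, 3 GB left

6 tapes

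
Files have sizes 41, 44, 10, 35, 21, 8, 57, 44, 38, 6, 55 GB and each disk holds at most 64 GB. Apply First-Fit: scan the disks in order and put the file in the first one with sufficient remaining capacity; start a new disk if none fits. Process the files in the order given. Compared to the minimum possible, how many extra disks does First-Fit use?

0

First-Fit: [41,10,8] [44,6] [35,21] [57] [44] [38] [55] → 7 disks.
7 files exceed 32 GB (half the capacity), and no two of those can share a disk, so at least 7 disks are needed.
So 7 is already optimal.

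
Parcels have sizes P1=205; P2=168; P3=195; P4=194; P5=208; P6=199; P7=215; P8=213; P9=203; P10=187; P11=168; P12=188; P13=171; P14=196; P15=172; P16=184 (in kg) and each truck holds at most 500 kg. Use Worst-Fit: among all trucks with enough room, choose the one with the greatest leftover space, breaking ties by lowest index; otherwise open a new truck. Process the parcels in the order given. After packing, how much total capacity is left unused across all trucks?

934

Put P1 (205 kg) in truck 1; 295 kg remain.
Put P2 (168 kg) in truck 1; 127 kg remain.
Put P3 (195 kg) in truck 2; 305 kg remain.
Put P4 (194 kg) in truck 2; 111 kg remain.
Put P5 (208 kg) in truck 3; 292 kg remain.
Put P6 (199 kg) in truck 3; 93 kg remain.
Put P7 (215 kg) in truck 4; 285 kg remain.
Put P8 (213 kg) in truck 4; 72 kg remain.
Put P9 (203 kg) in truck 5; 297 kg remain.
Put P10 (187 kg) in truck 5; 110 kg remain.
Put P11 (168 kg) in truck 6; 332 kg remain.
Put P12 (188 kg) in truck 6; 144 kg remain.
Put P13 (171 kg) in truck 7; 329 kg remain.
Put P14 (196 kg) in truck 7; 133 kg remain.
Put P15 (172 kg) in truck 8; 328 kg remain.
Put P16 (184 kg) in truck 8; 144 kg remain.
8 trucks × 500 kg = 4000 kg; used 3066 kg; unused 934 kg.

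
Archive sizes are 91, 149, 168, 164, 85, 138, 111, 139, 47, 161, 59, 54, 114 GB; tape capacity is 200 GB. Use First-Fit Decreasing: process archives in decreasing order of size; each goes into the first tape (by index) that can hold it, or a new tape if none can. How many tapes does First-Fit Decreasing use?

Sorted descending: 168, 164, 161, 149, 139, 138, 114, 111, 91, 85, 59, 54, 47.
tape 1: place 168 GB, 32 GB left
tape 2: place 164 GB, 36 GB left
tape 3: place 161 GB, 39 GB left
tape 4: place 149 GB, 51 GB left
tape 5: place 139 GB, 61 GB left
tape 6: place 138 GB, 62 GB left
tape 7: place 114 GB, 86 GB left
tape 8: place 111 GB, 89 GB left
tape 9: place 91 GB, 109 GB left
tape 7: place 85 GB, 1 GB left
tape 5: place 59 GB, 2 GB left
tape 6: place 54 GB, 8 GB left
tape 4: place 47 GB, 4 GB left

9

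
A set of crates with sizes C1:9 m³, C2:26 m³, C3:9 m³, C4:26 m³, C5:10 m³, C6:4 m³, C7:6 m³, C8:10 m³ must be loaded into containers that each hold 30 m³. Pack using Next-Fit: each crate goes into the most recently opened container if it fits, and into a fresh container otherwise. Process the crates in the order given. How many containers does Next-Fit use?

5

Put C1 (9 m³) in container 1; 21 m³ remain.
Put C2 (26 m³) in container 2; 4 m³ remain.
Put C3 (9 m³) in container 3; 21 m³ remain.
Put C4 (26 m³) in container 4; 4 m³ remain.
Put C5 (10 m³) in container 5; 20 m³ remain.
Put C6 (4 m³) in container 5; 16 m³ remain.
Put C7 (6 m³) in container 5; 10 m³ remain.
Put C8 (10 m³) in container 5; 0 m³ remain.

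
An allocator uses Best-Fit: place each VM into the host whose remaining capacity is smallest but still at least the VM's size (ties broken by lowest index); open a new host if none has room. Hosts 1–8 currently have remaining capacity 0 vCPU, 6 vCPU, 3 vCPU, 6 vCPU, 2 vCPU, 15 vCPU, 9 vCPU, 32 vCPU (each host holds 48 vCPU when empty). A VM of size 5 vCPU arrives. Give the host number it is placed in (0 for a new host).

Hosts with room: host 2 (6 vCPU), host 4 (6 vCPU), host 6 (15 vCPU), host 7 (9 vCPU), host 8 (32 vCPU).
Tightest fit is host 2 with 6 vCPU free.

2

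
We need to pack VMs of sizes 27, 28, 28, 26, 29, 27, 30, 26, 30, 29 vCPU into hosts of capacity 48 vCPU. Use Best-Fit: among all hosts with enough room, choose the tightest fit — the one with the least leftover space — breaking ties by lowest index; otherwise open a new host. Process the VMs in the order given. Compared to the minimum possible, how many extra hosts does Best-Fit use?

0

Best-Fit: [27] [28] [28] [26] [29] [27] [30] [26] [30] [29] → 10 hosts.
10 VMs exceed 24 vCPU (half the capacity), and no two of those can share a host, so at least 10 hosts are needed.
So 10 is already optimal.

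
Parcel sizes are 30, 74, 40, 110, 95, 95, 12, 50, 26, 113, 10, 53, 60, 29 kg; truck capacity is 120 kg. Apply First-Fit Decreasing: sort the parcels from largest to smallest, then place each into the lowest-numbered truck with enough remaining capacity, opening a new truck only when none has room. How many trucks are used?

8 trucks

Sorted descending: 113, 110, 95, 95, 74, 60, 53, 50, 40, 30, 29, 26, 12, 10.
Put 113 kg in truck 1; 7 kg remain.
Put 110 kg in truck 2; 10 kg remain.
Put 95 kg in truck 3; 25 kg remain.
Put 95 kg in truck 4; 25 kg remain.
Put 74 kg in truck 5; 46 kg remain.
Put 60 kg in truck 6; 60 kg remain.
Put 53 kg in truck 6; 7 kg remain.
Put 50 kg in truck 7; 70 kg remain.
Put 40 kg in truck 5; 6 kg remain.
Put 30 kg in truck 7; 40 kg remain.
Put 29 kg in truck 7; 11 kg remain.
Put 26 kg in truck 8; 94 kg remain.
Put 12 kg in truck 3; 13 kg remain.
Put 10 kg in truck 2; 0 kg remain.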